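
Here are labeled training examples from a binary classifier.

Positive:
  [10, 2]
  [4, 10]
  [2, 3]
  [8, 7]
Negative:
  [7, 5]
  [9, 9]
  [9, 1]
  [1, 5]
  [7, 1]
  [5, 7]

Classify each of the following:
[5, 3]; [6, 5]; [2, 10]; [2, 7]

Negative, Positive, Positive, Positive

All 'Positive' examples share one property — first is even — and every 'Negative' example lacks it.
[5, 3] → first 5 → Negative. [6, 5] → first 6 → Positive. [2, 10] → first 2 → Positive. [2, 7] → first 2 → Positive.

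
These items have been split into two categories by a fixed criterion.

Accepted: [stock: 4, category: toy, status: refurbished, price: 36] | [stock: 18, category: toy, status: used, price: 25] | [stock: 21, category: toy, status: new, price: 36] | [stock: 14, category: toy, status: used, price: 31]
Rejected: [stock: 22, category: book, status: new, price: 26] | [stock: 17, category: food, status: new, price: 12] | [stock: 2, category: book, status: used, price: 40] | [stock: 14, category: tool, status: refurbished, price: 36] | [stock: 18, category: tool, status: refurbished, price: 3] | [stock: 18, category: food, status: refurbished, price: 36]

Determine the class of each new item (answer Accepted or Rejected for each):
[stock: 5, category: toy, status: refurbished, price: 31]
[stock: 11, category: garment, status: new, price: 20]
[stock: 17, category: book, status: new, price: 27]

Comparing the two groups points to one rule — category is toy.
Accepted: [stock: 5, category: toy, status: refurbished, price: 31], since category is toy. Rejected: [stock: 11, category: garment, status: new, price: 20], since category is garment. Rejected: [stock: 17, category: book, status: new, price: 27], since category is book.

Accepted, Rejected, Rejected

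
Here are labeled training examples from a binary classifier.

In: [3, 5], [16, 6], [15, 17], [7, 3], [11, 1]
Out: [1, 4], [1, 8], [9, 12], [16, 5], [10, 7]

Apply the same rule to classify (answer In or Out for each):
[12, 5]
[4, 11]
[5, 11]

A rule that fits every label: sum is even — true of each 'In' example, false of each 'Out' one.
[12, 5]: 12+5 = 17 — lacks this property, so Out. [4, 11]: 4+11 = 15 — lacks this property, so Out. [5, 11]: 5+11 = 16 — matches, so In.

Out, Out, In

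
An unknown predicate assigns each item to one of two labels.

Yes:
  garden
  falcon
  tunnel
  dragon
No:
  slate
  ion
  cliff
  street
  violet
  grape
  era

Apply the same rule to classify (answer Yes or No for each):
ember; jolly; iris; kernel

Every 'Yes' example satisfies: even length AND contains 'n'. None of the 'No' examples do.
ember — length 5, no 'n', hence No. jolly — length 5, no 'n', hence No. iris — length 4, no 'n', hence No. kernel — length 6, has 'n', hence Yes.

No, No, No, Yes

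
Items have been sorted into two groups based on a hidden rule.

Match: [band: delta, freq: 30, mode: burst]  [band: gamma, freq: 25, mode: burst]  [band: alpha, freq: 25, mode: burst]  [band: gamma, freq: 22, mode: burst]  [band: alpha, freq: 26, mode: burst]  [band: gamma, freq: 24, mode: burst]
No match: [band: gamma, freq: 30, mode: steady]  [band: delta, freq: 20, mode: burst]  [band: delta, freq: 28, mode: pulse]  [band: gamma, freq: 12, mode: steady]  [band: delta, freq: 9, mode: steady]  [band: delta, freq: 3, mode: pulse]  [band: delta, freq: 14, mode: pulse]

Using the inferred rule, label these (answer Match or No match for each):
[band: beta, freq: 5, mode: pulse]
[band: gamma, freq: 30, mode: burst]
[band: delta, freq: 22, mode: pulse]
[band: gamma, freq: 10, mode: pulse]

Rule: mode is burst AND freq ≥ 22. This holds for each 'Match' example and fails for each 'No match' one.
[band: beta, freq: 5, mode: pulse] → mode is pulse, freq = 5 → No match.
[band: gamma, freq: 30, mode: burst] → mode is burst, freq = 30 → Match.
[band: delta, freq: 22, mode: pulse] → mode is pulse, freq = 22 → No match.
[band: gamma, freq: 10, mode: pulse] → mode is pulse, freq = 10 → No match.

No match, Match, No match, No match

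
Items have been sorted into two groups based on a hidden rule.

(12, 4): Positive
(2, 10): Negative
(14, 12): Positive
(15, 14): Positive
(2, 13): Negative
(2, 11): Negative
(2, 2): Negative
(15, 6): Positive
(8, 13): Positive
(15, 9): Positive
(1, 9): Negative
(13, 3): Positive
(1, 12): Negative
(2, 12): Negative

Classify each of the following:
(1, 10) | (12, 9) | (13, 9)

Negative, Positive, Positive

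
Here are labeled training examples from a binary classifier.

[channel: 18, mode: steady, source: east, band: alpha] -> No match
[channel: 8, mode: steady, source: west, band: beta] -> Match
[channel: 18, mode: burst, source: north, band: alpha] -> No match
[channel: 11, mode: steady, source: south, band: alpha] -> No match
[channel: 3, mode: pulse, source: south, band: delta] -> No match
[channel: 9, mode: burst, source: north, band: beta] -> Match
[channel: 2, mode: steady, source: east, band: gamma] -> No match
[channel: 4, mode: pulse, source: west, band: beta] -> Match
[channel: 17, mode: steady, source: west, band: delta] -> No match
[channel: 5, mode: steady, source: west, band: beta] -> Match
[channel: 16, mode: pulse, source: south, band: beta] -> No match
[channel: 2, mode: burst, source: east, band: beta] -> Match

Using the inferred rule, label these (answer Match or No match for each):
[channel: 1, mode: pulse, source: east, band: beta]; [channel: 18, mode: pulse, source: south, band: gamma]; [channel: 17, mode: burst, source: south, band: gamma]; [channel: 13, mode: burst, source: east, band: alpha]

Match, No match, No match, No match

All 'Match' examples share one property — band is beta AND channel ≤ 9 — and every 'No match' example lacks it.
[channel: 1, mode: pulse, source: east, band: beta]: band is beta, channel = 1 — passes, so Match.
[channel: 18, mode: pulse, source: south, band: gamma]: band is gamma, channel = 18 — doesn't qualify, so No match.
[channel: 17, mode: burst, source: south, band: gamma]: band is gamma, channel = 17 — doesn't qualify, so No match.
[channel: 13, mode: burst, source: east, band: alpha]: band is alpha, channel = 13 — doesn't qualify, so No match.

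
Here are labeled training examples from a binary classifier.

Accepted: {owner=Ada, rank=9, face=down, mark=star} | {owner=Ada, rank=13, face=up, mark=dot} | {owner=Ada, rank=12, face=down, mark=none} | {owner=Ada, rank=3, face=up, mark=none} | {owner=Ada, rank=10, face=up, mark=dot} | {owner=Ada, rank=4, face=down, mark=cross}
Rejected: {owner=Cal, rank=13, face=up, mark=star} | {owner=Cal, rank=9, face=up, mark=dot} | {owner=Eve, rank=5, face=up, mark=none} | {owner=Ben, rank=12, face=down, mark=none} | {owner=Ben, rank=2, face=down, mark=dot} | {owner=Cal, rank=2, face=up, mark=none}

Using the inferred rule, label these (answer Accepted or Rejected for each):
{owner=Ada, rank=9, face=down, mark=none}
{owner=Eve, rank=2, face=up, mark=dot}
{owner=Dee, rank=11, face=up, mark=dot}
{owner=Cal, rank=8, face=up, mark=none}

Accepted, Rejected, Rejected, Rejected

Rule: owner is Ada. This holds for each 'Accepted' example and fails for each 'Rejected' one.
Accepted: {owner=Ada, rank=9, face=down, mark=none}, since owner is Ada.
Rejected: {owner=Eve, rank=2, face=up, mark=dot}, since owner is Eve.
Rejected: {owner=Dee, rank=11, face=up, mark=dot}, since owner is Dee.
Rejected: {owner=Cal, rank=8, face=up, mark=none}, since owner is Cal.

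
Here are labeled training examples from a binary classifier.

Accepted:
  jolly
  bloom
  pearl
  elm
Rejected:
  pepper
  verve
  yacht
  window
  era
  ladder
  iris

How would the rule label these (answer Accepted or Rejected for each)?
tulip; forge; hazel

Accepted, Rejected, Accepted

One predicate separates the groups cleanly: odd length AND contains 'l'.
Accepted: tulip, since length 5, has 'l'. Rejected: forge, since length 5, no 'l'. Accepted: hazel, since length 5, has 'l'.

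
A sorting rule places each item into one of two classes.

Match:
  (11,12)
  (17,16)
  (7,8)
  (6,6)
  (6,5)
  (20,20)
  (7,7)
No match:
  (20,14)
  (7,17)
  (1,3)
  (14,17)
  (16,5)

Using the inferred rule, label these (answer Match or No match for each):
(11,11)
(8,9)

Rule: |first − second| ≤ 1. This holds for each 'Match' example and fails for each 'No match' one.

Match, Match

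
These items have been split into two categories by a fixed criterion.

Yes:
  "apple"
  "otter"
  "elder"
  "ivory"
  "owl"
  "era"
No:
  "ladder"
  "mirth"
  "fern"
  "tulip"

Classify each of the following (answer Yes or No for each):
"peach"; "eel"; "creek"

A rule that fits every label: starts with a vowel — true of each 'Yes' example, false of each 'No' one.
No: "peach", since starts with 'p'.
Yes: "eel", since starts with 'e'.
No: "creek", since starts with 'c'.

No, Yes, No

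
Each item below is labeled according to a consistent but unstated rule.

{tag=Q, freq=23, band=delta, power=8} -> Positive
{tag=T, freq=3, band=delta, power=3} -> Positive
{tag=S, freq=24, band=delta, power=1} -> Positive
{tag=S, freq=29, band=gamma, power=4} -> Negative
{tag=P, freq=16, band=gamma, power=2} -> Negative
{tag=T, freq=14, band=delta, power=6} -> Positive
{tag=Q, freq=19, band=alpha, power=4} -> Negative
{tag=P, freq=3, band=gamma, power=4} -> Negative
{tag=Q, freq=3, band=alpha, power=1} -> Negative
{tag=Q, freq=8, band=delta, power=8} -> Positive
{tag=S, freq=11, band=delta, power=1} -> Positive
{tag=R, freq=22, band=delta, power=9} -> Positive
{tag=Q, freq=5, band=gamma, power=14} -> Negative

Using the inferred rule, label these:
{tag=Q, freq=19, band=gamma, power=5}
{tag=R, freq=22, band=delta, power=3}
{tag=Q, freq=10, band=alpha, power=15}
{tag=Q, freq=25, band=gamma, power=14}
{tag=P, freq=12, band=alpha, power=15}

Negative, Positive, Negative, Negative, Negative

'Positive' ⟺ band is delta.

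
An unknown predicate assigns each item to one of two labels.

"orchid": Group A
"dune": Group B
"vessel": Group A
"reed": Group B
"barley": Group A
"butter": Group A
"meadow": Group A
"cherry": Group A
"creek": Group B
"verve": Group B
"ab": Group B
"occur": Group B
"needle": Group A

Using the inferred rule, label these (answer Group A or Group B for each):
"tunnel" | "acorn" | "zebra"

Group A, Group B, Group B

The simplest hypothesis consistent with all the labels is: length 6.
"tunnel": Group A (length 6).
"acorn": Group B (length 5).
"zebra": Group B (length 5).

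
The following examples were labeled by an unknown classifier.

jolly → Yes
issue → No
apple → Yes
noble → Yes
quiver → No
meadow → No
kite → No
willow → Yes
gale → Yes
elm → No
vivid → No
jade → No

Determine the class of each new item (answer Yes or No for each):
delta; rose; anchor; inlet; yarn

All 'Yes' examples share one property — length ≥ 4 AND contains 'l' — and every 'No' example lacks it.
delta: Yes (length 5, has 'l').
rose: No (length 4, no 'l').
anchor: No (length 6, no 'l').
inlet: Yes (length 5, has 'l').
yarn: No (length 4, no 'l').

Yes, No, No, Yes, No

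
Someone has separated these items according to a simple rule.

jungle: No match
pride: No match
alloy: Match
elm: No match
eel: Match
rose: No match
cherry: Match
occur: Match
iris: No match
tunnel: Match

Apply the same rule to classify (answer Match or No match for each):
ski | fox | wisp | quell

No match, No match, No match, Match

All 'Match' examples share one property — has a double letter — and every 'No match' example lacks it.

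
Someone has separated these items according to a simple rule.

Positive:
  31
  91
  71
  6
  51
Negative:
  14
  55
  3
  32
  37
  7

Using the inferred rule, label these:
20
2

Negative, Negative

All 'Positive' examples share one property — ≡ 1 (mod 5) — and every 'Negative' example lacks it.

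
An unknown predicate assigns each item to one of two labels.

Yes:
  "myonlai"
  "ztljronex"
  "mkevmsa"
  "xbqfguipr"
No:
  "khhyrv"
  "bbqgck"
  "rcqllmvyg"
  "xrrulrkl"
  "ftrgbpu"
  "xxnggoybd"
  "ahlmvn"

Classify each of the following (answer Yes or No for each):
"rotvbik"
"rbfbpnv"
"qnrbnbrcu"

Yes, No, No

'Yes' ⟺ has ≥ 2 vowels.
"rotvbik": 2 vowels, passes → Yes.
"rbfbpnv": 0 vowels, does not fit → No.
"qnrbnbrcu": 1 vowel, does not fit → No.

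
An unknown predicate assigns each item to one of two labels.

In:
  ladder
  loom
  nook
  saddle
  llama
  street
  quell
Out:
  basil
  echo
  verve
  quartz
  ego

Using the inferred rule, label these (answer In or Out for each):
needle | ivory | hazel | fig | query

In, Out, Out, Out, Out

The distinguishing property — has a double letter — holds for all the 'In' cases and none of the 'Out' cases.
In: needle, since 'ee' doubled.
Out: ivory, since no doubled letter.
Out: hazel, since no doubled letter.
Out: fig, since no doubled letter.
Out: query, since no doubled letter.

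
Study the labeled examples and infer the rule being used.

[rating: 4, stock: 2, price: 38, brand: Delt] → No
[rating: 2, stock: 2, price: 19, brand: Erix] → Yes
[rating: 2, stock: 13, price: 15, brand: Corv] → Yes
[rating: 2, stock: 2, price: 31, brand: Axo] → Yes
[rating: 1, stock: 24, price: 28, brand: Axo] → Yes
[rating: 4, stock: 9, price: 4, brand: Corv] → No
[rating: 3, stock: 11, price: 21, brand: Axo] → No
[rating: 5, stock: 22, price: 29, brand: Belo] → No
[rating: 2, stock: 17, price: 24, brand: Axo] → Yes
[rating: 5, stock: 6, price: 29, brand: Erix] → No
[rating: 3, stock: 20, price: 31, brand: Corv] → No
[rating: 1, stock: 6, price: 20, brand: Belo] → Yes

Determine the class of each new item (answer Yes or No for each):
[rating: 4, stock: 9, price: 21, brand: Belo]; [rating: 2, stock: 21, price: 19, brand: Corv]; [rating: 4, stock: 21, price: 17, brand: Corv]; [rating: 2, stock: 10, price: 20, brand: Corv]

No, Yes, No, Yes

'Yes' ⟺ rating ≤ 2.
[rating: 4, stock: 9, price: 21, brand: Belo]: No (rating = 4).
[rating: 2, stock: 21, price: 19, brand: Corv]: Yes (rating = 2).
[rating: 4, stock: 21, price: 17, brand: Corv]: No (rating = 4).
[rating: 2, stock: 10, price: 20, brand: Corv]: Yes (rating = 2).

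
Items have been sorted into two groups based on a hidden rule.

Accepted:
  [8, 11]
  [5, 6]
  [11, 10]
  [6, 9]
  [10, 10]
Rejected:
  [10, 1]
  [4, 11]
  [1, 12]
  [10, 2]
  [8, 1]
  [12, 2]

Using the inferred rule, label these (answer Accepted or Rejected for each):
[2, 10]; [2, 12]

The common property of the 'Accepted' items is: min ≥ 5. No 'Rejected' item has it.

Rejected, Rejected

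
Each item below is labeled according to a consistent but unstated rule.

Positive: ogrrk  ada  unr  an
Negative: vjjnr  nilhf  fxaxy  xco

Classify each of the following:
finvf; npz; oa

'Positive' ⟺ starts with a vowel.
Negative: finvf, since starts with 'f'.
Negative: npz, since starts with 'n'.
Positive: oa, since starts with 'o'.

Negative, Negative, Positive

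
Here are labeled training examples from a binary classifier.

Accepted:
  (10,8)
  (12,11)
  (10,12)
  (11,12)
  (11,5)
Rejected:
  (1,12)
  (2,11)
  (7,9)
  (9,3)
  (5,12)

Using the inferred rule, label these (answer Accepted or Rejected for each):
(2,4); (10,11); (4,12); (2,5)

Rejected, Accepted, Rejected, Rejected

All 'Accepted' examples share one property — first ≥ 10 — and every 'Rejected' example lacks it.
(2,4) → first 2 → Rejected. (10,11) → first 10 → Accepted. (4,12) → first 4 → Rejected. (2,5) → first 2 → Rejected.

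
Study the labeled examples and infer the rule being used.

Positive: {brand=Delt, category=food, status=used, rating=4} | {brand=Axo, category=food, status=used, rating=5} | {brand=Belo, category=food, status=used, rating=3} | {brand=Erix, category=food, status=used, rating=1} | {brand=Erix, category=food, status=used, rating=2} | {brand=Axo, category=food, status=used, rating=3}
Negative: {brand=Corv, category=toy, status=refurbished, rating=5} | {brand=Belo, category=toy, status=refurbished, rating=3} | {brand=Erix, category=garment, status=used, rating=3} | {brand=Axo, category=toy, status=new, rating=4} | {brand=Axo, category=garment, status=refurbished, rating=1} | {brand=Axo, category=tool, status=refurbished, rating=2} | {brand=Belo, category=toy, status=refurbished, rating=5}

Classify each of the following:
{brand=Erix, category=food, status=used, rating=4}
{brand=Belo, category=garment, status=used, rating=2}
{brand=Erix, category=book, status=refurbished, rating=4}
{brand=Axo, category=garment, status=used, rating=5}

Positive, Negative, Negative, Negative

The rule appears to be: category is food.
{brand=Erix, category=food, status=used, rating=4}: category is food — qualifies, so Positive. {brand=Belo, category=garment, status=used, rating=2}: category is garment — does not pass, so Negative. {brand=Erix, category=book, status=refurbished, rating=4}: category is book — does not pass, so Negative. {brand=Axo, category=garment, status=used, rating=5}: category is garment — does not pass, so Negative.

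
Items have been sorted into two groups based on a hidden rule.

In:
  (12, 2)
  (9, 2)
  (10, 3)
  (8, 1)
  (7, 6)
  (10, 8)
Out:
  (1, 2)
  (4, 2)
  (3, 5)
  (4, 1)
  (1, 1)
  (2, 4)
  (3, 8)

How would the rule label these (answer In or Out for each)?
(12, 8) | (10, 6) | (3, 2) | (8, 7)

In, In, Out, In

Every 'In' example satisfies: first ≥ 5. None of the 'Out' examples do.
(12, 8) — first 12, hence In.
(10, 6) — first 10, hence In.
(3, 2) — first 3, hence Out.
(8, 7) — first 8, hence In.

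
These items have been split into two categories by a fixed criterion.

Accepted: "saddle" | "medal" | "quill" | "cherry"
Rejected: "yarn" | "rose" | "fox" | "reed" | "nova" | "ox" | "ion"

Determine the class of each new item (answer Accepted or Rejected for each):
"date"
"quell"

Rejected, Accepted

The simplest hypothesis consistent with all the labels is: length ≥ 5.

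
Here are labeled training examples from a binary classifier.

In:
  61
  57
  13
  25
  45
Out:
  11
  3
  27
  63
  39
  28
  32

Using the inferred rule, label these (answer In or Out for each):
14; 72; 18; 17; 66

Out, Out, Out, In, Out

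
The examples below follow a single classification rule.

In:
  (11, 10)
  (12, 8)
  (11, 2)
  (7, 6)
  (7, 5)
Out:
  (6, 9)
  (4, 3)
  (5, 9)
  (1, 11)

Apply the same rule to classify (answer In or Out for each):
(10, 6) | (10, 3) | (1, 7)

The common property of the 'In' items is: first ≥ 7. No 'Out' item has it.
(10, 6): In (first 10).
(10, 3): In (first 10).
(1, 7): Out (first 1).

In, In, Out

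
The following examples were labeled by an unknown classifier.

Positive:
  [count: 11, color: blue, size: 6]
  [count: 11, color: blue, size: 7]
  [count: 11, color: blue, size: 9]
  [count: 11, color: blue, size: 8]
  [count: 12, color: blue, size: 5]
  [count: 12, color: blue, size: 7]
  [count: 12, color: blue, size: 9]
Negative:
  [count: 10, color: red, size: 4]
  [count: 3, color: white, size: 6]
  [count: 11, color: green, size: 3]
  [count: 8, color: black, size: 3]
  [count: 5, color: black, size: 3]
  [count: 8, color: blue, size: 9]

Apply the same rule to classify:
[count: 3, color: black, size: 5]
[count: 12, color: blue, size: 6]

Negative, Positive

All 'Positive' examples share one property — color is blue AND count ≥ 10 — and every 'Negative' example lacks it.
[count: 3, color: black, size: 5]: color is black, count = 3 — doesn't qualify, so Negative. [count: 12, color: blue, size: 6]: color is blue, count = 12 — fits, so Positive.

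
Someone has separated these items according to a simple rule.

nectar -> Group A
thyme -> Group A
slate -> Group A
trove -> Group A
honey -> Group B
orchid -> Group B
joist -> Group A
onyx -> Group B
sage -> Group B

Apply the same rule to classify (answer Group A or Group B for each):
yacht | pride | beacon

Group A, Group B, Group B

All 'Group A' examples share one property — contains 't' — and every 'Group B' example lacks it.
Group A: yacht, since has 't'.
Group B: pride, since no 't'.
Group B: beacon, since no 't'.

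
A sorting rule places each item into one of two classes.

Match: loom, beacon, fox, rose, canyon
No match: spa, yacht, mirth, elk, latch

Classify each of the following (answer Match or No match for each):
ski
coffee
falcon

No match, Match, Match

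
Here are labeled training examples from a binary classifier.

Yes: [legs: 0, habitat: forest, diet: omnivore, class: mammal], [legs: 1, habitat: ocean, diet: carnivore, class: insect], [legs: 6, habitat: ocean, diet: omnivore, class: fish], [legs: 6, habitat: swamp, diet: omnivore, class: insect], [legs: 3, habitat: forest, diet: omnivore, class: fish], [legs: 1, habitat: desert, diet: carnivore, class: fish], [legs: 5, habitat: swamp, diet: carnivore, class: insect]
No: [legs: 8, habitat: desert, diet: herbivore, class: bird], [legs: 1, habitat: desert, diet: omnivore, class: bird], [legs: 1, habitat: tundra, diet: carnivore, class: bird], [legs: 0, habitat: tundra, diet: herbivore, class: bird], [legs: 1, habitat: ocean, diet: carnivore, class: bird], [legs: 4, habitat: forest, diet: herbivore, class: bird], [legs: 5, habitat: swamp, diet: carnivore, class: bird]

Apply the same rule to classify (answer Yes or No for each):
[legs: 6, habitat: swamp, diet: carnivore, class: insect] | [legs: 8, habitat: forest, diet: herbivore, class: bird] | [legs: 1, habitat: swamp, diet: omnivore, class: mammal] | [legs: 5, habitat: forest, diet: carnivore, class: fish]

Every 'Yes' example satisfies: class is not bird. None of the 'No' examples do.
[legs: 6, habitat: swamp, diet: carnivore, class: insect]: class is insect, satisfies this → Yes. [legs: 8, habitat: forest, diet: herbivore, class: bird]: class is bird, fails the rule → No. [legs: 1, habitat: swamp, diet: omnivore, class: mammal]: class is mammal, satisfies this → Yes. [legs: 5, habitat: forest, diet: carnivore, class: fish]: class is fish, satisfies this → Yes.

Yes, No, Yes, Yes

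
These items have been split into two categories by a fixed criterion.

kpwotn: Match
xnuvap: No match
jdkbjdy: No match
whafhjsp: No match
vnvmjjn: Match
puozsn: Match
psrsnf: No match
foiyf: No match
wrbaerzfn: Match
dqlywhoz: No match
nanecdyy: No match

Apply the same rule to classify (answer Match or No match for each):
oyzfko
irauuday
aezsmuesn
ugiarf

The pattern is that an item is 'Match' exactly when: ends with 'n'.
oyzfko: No match (ends with 'o'). irauuday: No match (ends with 'y'). aezsmuesn: Match (ends with 'n'). ugiarf: No match (ends with 'f').

No match, No match, Match, No match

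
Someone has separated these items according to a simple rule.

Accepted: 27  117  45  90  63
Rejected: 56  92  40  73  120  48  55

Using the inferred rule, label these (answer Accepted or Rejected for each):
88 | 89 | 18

Rejected, Rejected, Accepted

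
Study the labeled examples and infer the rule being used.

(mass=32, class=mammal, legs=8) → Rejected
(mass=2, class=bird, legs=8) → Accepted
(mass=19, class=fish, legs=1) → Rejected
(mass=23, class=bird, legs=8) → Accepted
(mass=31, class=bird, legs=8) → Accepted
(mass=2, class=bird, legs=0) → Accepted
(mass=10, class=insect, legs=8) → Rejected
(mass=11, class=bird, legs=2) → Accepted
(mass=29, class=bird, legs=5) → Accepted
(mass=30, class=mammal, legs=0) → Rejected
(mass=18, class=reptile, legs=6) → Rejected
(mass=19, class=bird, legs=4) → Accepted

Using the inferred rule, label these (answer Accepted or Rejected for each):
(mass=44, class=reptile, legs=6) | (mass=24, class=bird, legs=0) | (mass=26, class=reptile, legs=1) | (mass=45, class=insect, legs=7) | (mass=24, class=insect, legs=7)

Rejected, Accepted, Rejected, Rejected, Rejected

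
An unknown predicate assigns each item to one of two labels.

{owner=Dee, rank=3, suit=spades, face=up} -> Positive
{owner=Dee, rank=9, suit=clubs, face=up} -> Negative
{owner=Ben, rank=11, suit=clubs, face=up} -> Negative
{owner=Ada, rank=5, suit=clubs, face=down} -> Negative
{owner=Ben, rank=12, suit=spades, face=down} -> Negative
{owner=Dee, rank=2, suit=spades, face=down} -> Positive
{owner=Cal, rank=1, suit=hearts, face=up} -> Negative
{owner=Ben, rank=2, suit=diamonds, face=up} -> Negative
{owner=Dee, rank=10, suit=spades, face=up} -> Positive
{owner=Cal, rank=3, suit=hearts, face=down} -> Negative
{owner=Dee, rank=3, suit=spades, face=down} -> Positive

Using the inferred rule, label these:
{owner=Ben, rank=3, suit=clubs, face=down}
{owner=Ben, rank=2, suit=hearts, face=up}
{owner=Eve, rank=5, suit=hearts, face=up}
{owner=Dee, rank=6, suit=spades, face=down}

Negative, Negative, Negative, Positive

Every 'Positive' example satisfies: suit is spades AND owner is Dee. None of the 'Negative' examples do.
{owner=Ben, rank=3, suit=clubs, face=down} → suit is clubs, owner is Ben → Negative.
{owner=Ben, rank=2, suit=hearts, face=up} → suit is hearts, owner is Ben → Negative.
{owner=Eve, rank=5, suit=hearts, face=up} → suit is hearts, owner is Eve → Negative.
{owner=Dee, rank=6, suit=spades, face=down} → suit is spades, owner is Dee → Positive.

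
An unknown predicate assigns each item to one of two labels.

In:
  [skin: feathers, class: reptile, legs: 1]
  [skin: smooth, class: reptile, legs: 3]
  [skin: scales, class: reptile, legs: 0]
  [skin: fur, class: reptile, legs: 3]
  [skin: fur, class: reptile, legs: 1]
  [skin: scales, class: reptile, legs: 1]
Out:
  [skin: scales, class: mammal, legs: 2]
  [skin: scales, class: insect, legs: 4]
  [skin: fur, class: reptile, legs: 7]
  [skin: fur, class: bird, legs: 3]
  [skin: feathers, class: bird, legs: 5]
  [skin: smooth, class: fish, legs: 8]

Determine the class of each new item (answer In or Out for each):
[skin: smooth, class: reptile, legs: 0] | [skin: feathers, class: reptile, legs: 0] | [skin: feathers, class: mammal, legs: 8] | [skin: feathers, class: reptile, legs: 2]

In, In, Out, In

'In' ⟺ class is reptile AND legs ≤ 3.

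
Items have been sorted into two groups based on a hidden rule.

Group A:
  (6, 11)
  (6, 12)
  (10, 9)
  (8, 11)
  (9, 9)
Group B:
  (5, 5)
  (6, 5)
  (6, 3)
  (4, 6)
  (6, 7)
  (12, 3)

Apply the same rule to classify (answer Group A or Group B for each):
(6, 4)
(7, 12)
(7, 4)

One predicate separates the groups cleanly: sum ≥ 17.
(6, 4) — 6+4 = 10, hence Group B.
(7, 12) — 7+12 = 19, hence Group A.
(7, 4) — 7+4 = 11, hence Group B.

Group B, Group A, Group B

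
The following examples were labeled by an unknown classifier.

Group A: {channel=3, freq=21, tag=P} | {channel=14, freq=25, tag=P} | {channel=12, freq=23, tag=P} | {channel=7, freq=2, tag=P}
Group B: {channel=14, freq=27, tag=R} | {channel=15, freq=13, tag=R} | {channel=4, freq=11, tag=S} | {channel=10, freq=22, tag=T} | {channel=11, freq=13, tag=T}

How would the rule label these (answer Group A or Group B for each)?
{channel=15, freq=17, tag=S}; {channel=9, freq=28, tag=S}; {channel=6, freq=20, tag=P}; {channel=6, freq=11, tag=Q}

Checking candidate rules against both groups, what survives is: tag is P.
{channel=15, freq=17, tag=S} → tag is S → Group B.
{channel=9, freq=28, tag=S} → tag is S → Group B.
{channel=6, freq=20, tag=P} → tag is P → Group A.
{channel=6, freq=11, tag=Q} → tag is Q → Group B.

Group B, Group B, Group A, Group B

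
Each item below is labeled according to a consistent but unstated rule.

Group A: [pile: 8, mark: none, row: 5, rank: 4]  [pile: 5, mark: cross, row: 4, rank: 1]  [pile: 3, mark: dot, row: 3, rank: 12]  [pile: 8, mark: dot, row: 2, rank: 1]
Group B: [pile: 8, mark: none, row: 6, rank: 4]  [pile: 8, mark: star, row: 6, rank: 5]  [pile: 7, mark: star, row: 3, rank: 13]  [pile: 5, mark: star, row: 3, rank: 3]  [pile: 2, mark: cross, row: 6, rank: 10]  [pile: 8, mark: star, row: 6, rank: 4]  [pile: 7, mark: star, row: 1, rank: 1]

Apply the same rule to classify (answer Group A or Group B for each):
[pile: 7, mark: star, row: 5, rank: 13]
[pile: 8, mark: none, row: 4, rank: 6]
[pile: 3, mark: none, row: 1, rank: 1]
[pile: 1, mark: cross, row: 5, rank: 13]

One predicate separates the groups cleanly: mark is not star AND row ≤ 5.
[pile: 7, mark: star, row: 5, rank: 13]: Group B (mark is star, row = 5).
[pile: 8, mark: none, row: 4, rank: 6]: Group A (mark is none, row = 4).
[pile: 3, mark: none, row: 1, rank: 1]: Group A (mark is none, row = 1).
[pile: 1, mark: cross, row: 5, rank: 13]: Group A (mark is cross, row = 5).

Group B, Group A, Group A, Group A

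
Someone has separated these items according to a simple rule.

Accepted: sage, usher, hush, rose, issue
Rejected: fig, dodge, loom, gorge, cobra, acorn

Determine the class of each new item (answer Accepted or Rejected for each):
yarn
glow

Rejected, Rejected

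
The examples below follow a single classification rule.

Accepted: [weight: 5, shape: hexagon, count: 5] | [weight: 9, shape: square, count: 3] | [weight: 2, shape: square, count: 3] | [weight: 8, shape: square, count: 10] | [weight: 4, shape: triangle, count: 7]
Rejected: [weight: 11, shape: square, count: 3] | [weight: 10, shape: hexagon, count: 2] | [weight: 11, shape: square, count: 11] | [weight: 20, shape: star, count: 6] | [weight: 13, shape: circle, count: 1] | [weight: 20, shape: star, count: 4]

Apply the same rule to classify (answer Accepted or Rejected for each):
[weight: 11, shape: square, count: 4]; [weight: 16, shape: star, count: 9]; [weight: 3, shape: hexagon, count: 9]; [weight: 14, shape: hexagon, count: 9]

The simplest hypothesis consistent with all the labels is: weight ≤ 9.
[weight: 11, shape: square, count: 4]: weight = 11, fails this test → Rejected.
[weight: 16, shape: star, count: 9]: weight = 16, fails this test → Rejected.
[weight: 3, shape: hexagon, count: 9]: weight = 3, checks out → Accepted.
[weight: 14, shape: hexagon, count: 9]: weight = 14, fails this test → Rejected.

Rejected, Rejected, Accepted, Rejected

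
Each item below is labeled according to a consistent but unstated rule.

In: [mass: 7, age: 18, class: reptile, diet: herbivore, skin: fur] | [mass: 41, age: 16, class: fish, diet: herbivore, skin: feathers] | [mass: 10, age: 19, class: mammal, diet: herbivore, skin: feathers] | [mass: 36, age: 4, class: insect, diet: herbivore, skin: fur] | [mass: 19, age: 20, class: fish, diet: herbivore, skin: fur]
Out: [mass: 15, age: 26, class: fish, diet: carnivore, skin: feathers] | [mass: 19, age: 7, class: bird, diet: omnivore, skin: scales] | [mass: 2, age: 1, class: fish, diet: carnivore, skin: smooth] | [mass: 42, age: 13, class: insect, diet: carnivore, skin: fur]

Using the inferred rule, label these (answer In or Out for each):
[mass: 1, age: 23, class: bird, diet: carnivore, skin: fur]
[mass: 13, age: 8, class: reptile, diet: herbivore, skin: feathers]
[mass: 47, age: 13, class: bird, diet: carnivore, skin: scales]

Out, In, Out

A rule that fits every label: diet is herbivore — true of each 'In' example, false of each 'Out' one.
[mass: 1, age: 23, class: bird, diet: carnivore, skin: fur] → diet is carnivore → Out. [mass: 13, age: 8, class: reptile, diet: herbivore, skin: feathers] → diet is herbivore → In. [mass: 47, age: 13, class: bird, diet: carnivore, skin: scales] → diet is carnivore → Out.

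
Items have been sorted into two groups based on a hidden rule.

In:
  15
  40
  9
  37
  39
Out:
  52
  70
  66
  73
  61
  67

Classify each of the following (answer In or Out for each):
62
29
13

The pattern is that an item is 'In' exactly when: at most 40.
Out: 62, since 62 > 40.
In: 29, since 29 ≤ 40.
In: 13, since 13 ≤ 40.

Out, In, In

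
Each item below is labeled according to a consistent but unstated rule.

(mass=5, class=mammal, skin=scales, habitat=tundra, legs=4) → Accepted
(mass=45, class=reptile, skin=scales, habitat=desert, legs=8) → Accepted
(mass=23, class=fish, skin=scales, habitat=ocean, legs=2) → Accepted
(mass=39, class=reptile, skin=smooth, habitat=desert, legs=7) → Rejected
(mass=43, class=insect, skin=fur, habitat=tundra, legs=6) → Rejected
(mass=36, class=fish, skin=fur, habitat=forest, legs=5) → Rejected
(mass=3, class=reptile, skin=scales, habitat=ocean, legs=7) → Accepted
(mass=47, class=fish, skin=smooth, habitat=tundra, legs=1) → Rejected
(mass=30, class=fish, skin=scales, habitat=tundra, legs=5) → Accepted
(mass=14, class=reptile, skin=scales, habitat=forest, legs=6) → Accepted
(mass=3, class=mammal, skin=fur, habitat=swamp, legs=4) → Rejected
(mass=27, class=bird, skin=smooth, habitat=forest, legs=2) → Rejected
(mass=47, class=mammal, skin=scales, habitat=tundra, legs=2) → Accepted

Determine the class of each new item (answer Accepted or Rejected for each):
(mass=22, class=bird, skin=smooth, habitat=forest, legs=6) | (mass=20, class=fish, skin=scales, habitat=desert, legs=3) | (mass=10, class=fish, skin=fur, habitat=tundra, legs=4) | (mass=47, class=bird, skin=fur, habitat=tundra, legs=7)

Rejected, Accepted, Rejected, Rejected

Every 'Accepted' example satisfies: skin is scales. None of the 'Rejected' examples do.
(mass=22, class=bird, skin=smooth, habitat=forest, legs=6): Rejected (skin is smooth).
(mass=20, class=fish, skin=scales, habitat=desert, legs=3): Accepted (skin is scales).
(mass=10, class=fish, skin=fur, habitat=tundra, legs=4): Rejected (skin is fur).
(mass=47, class=bird, skin=fur, habitat=tundra, legs=7): Rejected (skin is fur).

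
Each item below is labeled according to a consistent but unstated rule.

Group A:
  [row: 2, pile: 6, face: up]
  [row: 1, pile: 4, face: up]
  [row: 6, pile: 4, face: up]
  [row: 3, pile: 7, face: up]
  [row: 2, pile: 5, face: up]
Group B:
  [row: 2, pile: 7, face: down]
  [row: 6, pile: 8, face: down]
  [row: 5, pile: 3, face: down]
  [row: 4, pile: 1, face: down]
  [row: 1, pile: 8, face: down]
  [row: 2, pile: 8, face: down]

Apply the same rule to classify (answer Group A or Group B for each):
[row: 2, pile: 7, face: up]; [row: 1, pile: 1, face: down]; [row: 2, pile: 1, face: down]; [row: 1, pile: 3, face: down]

Group A, Group B, Group B, Group B

The pattern is that an item is 'Group A' exactly when: face is up.
[row: 2, pile: 7, face: up]: face is up, meets the rule → Group A.
[row: 1, pile: 1, face: down]: face is down, lacks this property → Group B.
[row: 2, pile: 1, face: down]: face is down, lacks this property → Group B.
[row: 1, pile: 3, face: down]: face is down, lacks this property → Group B.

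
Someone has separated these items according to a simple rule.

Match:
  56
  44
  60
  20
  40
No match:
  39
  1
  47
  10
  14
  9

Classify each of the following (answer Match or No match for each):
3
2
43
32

No match, No match, No match, Match

The rule appears to be: multiple of 4.
3 — 3 = 4·0 + 3, hence No match.
2 — 2 = 4·0 + 2, hence No match.
43 — 43 = 4·10 + 3, hence No match.
32 — 32 = 4·8, hence Match.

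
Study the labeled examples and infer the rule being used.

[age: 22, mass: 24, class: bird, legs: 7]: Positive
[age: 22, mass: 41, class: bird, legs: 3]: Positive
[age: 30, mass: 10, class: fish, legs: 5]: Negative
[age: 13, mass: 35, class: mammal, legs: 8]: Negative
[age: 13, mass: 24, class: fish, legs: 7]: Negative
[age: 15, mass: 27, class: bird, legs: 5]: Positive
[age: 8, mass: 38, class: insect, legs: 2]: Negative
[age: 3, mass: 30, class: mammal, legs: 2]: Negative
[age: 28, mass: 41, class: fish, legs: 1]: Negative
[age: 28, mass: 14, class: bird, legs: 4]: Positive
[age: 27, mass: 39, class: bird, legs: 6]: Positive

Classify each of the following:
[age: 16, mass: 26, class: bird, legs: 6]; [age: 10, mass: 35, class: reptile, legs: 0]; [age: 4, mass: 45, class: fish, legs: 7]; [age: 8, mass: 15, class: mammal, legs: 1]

Checking candidate rules against both groups, what survives is: class is bird.
[age: 16, mass: 26, class: bird, legs: 6]: Positive (class is bird). [age: 10, mass: 35, class: reptile, legs: 0]: Negative (class is reptile). [age: 4, mass: 45, class: fish, legs: 7]: Negative (class is fish). [age: 8, mass: 15, class: mammal, legs: 1]: Negative (class is mammal).

Positive, Negative, Negative, Negative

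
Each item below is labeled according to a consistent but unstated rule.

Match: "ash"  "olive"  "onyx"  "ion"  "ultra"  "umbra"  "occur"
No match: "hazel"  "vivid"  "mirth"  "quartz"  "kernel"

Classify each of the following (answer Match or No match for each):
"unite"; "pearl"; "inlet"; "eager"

Rule: starts with a vowel. This holds for each 'Match' example and fails for each 'No match' one.
"unite" → starts with 'u' → Match. "pearl" → starts with 'p' → No match. "inlet" → starts with 'i' → Match. "eager" → starts with 'e' → Match.

Match, No match, Match, Match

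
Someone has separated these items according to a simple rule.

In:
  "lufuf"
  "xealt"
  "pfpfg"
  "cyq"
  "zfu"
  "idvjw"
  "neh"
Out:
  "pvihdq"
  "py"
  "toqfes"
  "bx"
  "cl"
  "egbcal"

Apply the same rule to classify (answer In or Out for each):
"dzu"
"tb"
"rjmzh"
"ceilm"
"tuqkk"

In, Out, In, In, In

The rule appears to be: odd length.
"dzu": length 3 — qualifies, so In.
"tb": length 2 — does not fit, so Out.
"rjmzh": length 5 — qualifies, so In.
"ceilm": length 5 — qualifies, so In.
"tuqkk": length 5 — qualifies, so In.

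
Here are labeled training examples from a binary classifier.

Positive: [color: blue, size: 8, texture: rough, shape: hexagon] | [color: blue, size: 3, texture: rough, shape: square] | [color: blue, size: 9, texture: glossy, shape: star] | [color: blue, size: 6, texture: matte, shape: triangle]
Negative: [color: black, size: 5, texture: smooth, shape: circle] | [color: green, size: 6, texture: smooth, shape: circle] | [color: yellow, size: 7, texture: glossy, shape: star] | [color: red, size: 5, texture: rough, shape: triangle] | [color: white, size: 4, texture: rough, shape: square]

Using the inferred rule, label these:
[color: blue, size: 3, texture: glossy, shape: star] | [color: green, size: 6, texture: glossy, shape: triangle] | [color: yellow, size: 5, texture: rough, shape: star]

The classifier is using: color is blue.
[color: blue, size: 3, texture: glossy, shape: star]: Positive (color is blue). [color: green, size: 6, texture: glossy, shape: triangle]: Negative (color is green). [color: yellow, size: 5, texture: rough, shape: star]: Negative (color is yellow).

Positive, Negative, Negative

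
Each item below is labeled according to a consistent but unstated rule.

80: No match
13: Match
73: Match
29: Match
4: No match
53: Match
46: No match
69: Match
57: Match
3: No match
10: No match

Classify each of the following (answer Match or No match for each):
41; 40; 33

'Match' ⟺ ≡ 1 (mod 4).
Match: 41, since 41 mod 4 = 1. No match: 40, since 40 mod 4 = 0. Match: 33, since 33 mod 4 = 1.

Match, No match, Match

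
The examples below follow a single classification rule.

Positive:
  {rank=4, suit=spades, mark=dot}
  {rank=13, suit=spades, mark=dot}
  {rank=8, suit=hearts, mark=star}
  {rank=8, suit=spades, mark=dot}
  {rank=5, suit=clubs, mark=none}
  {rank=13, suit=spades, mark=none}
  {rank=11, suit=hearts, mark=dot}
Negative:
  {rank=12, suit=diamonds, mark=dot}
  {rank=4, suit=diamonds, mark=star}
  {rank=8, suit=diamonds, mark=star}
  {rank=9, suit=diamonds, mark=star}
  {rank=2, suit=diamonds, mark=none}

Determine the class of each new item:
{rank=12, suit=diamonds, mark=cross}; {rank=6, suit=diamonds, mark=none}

The simplest hypothesis consistent with all the labels is: suit is not diamonds.
Negative: {rank=12, suit=diamonds, mark=cross}, since suit is diamonds.
Negative: {rank=6, suit=diamonds, mark=none}, since suit is diamonds.

Negative, Negative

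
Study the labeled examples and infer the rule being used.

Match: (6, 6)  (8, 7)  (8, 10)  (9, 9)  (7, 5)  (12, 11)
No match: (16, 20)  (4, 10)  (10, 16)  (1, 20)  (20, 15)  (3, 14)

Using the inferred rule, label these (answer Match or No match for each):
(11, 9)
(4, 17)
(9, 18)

One predicate separates the groups cleanly: |first − second| ≤ 2.

Match, No match, No match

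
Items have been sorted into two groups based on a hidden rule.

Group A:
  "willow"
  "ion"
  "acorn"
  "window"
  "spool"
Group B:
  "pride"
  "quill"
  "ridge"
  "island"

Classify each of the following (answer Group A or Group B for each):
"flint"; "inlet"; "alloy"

Checking candidate rules against both groups, what survives is: contains 'o'.
"flint" → no 'o' → Group B.
"inlet" → no 'o' → Group B.
"alloy" → has 'o' → Group A.

Group B, Group B, Group A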